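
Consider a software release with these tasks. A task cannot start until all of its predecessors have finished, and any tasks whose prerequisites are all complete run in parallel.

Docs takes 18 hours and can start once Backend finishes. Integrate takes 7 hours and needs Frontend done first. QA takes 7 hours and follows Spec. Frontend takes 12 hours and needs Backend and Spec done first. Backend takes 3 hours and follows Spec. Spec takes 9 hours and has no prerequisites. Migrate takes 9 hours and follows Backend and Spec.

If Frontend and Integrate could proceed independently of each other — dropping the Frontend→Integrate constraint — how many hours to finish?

Original critical path: Spec→Backend→Frontend→Integrate = 9+3+12+7 = 31 ⇒ 31 hours.
Without Frontend→Integrate, Integrate's earliest start moves from 24 to 0.
New critical path: Spec→Backend→Docs = 9+3+18 = 30 ⇒ 30 hours.

30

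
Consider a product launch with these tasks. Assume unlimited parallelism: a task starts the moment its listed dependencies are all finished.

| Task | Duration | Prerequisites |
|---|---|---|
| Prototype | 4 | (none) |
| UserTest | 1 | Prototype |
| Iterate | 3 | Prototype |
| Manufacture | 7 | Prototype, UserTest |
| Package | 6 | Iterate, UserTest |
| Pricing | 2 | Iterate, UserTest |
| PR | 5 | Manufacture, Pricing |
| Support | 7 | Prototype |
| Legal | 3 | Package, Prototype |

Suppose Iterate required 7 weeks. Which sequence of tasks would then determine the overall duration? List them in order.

Actual critical path: Prototype→UserTest→Manufacture→PR = 4+1+7+5 = 17 ⇒ 17 weeks.
Iterate has 1 week of float (longest path through it is 16).
New critical path: Prototype→Iterate→Package→Legal = 4+7+6+3 = 20 ⇒ 20 weeks.

Prototype, Iterate, Package, Legal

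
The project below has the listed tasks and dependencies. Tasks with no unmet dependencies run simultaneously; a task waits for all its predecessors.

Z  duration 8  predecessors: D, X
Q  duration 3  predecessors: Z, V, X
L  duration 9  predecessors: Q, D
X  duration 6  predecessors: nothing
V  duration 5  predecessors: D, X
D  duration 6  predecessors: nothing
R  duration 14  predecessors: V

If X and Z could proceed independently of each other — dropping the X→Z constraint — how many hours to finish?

With the dependency in place, D→Z→Q→L = 6+8+3+9 = 26 sets the finish at 26 hours.
Dropping X→Z doesn't change Z's earliest start (6); another predecessor still binds.
The longest chain is now D→Z→Q→L = 6+8+3+9 = 26, so the schedule takes 26 hours.

26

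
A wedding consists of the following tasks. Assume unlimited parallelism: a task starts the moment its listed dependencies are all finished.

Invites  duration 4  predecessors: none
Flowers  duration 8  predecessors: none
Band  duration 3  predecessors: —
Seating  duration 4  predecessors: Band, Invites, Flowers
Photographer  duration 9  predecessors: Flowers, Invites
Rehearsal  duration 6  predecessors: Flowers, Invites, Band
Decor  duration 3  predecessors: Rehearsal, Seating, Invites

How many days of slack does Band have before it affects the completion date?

5

Flowers→Photographer = 8+9 = 17 sets the makespan at 17 days.
Longest path through Band: 12 days (earliest finish 3, latest finish 8).
Slack of Band = 5 − 0 = 5 days.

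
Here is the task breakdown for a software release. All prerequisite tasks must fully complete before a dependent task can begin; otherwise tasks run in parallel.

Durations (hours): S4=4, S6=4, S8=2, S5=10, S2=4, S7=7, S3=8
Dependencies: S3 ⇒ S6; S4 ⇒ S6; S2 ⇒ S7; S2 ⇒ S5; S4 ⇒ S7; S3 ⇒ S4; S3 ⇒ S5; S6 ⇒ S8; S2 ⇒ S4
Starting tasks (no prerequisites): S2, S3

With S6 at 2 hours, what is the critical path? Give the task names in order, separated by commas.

As given, the longest chain is S3→S4→S7 = 8+4+7 = 19, so the finish is 19 hours.
S6 has 1 hour of float (longest path through it is 18).
The critical path is still S3→S4→S7; finish is now 19 hours.

S3, S4, S7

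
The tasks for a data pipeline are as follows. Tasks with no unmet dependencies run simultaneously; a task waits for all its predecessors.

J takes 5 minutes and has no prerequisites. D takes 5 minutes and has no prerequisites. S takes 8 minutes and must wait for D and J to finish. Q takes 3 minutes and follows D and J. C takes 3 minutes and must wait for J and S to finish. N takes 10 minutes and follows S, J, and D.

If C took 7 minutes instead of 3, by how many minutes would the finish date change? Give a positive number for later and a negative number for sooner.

Actual critical path: J→S→N = 5+8+10 = 23 ⇒ 23 minutes.
C is off the critical path — its longest chain is 16 minutes, giving 7 of slack.
That remains the longest chain; total 23 minutes.
Change in finish: 23 − 23 = +0 minutes.

0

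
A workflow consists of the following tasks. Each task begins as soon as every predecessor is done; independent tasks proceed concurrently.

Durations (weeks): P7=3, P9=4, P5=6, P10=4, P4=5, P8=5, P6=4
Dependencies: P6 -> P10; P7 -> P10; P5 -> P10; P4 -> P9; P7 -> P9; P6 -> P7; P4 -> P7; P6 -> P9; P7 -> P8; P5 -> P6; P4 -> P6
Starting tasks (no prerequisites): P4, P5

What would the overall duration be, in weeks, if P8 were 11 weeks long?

Critical path before the change: P5→P6→P7→P8 = 6+4+3+5 = 18 giving 18 weeks.
P8 is on the critical path; changing it to 11 makes that path 24 weeks.
No other chain overtakes it, so the finish is 24 weeks.

24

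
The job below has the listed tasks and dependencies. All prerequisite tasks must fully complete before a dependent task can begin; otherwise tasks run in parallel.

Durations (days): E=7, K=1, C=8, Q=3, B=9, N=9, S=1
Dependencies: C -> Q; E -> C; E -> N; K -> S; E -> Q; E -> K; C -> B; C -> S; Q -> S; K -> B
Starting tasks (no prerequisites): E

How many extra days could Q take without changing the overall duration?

5

Critical path: E→C→B = 7+8+9 = 24, so the finish is 24 days.
Q finishes as early as 18 and must finish by 23.
Float = 24 − 19 = 5.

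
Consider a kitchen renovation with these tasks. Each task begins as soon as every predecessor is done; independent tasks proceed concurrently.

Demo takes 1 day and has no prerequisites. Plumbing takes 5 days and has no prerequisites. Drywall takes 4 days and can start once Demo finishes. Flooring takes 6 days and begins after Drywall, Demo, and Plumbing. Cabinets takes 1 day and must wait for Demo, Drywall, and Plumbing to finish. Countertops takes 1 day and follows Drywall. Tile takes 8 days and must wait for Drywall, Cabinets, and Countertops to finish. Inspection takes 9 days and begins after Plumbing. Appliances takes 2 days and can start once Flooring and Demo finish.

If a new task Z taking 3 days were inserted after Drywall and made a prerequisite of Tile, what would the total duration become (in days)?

Originally the job takes 14 days.
With Z inserted, Tile now waits for max(Drywall, Cabinets, Countertops, Z).
New critical path: Demo→Drywall→Z→Tile = 1+4+3+8 = 16 ⇒ 16 days.

16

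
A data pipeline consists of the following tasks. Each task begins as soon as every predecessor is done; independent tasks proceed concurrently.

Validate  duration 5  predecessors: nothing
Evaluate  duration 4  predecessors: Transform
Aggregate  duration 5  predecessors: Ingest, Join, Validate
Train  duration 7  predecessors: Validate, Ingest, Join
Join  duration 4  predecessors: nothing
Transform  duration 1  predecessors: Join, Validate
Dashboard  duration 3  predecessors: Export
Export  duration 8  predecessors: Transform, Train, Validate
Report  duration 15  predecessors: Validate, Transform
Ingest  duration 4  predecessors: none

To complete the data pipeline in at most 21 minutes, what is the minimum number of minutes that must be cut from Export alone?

2

Current finish: 23 minutes; target: 21.
Export is on every critical path, so each minute cut from Export cuts the finish by one (this holds down to a finish of 21).
Need 23 − 21 = 2 minutes off Export → Export becomes 6 minutes, finish becomes 21.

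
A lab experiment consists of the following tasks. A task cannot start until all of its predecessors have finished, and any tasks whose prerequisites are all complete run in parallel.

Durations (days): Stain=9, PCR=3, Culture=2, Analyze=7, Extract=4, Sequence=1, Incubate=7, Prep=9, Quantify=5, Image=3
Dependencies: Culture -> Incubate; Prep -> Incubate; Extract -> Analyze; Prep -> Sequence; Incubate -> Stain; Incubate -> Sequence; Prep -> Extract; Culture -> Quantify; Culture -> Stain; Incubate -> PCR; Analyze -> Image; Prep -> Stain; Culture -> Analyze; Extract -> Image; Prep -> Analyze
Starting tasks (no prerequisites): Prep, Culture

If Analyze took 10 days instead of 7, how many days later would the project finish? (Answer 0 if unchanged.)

Actual critical path: Prep→Incubate→Stain = 9+7+9 = 25 ⇒ 25 days.
The longest path through Analyze is only 23 days, so Analyze has float 2.
New critical path: Prep→Extract→Analyze→Image = 9+4+10+3 = 26 ⇒ 26 days.
Change in finish: 26 − 25 = +1 days.

1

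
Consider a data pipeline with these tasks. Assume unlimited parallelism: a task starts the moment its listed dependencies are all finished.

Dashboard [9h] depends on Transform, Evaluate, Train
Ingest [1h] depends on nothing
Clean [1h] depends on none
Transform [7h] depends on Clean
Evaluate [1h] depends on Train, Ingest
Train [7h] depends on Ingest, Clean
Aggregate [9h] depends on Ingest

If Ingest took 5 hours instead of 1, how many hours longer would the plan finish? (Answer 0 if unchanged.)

4

Actual critical path: Ingest→Train→Evaluate→Dashboard = 1+7+1+9 = 18 ⇒ 18 hours.
Since Ingest is critical, the +4 change carries straight to that chain (now 22 hours).
The critical path is still Ingest→Train→Evaluate→Dashboard; finish is now 22 hours.
Change in finish: 22 − 18 = +4 hours.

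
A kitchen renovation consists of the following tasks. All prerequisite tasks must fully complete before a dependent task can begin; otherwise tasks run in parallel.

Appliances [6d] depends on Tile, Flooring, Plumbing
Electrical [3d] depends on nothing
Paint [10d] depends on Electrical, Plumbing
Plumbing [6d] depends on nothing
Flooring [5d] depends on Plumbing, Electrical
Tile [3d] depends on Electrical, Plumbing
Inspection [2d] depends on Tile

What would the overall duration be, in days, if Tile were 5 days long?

Actual critical path: Plumbing→Flooring→Appliances = 6+5+6 = 17 ⇒ 17 days.
The longest path through Tile is only 15 days, so Tile has float 2.
No other chain overtakes it, so the finish is 17 days.

17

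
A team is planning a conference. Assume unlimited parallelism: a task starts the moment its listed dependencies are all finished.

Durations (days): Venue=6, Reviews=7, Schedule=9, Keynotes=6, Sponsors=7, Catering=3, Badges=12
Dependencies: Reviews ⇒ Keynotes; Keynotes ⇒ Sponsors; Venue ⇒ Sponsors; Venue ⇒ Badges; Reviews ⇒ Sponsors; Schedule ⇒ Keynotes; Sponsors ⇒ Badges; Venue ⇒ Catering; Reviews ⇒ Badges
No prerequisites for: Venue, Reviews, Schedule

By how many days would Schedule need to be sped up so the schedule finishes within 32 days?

2

Current finish: 34 days; target: 32.
Schedule is on every critical path, so each day cut from Schedule cuts the finish by one (this holds down to a finish of 32).
Need 34 − 32 = 2 days off Schedule → Schedule becomes 7 days, finish becomes 32.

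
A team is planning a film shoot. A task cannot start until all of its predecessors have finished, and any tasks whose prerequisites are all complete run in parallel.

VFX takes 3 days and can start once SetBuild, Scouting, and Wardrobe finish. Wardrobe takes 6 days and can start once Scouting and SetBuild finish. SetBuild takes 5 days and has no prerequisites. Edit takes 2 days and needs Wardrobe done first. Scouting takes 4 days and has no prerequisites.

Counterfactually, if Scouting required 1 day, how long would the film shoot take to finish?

Actual critical path: SetBuild→Wardrobe→VFX = 5+6+3 = 14 ⇒ 14 days.
The longest path through Scouting is only 13 days, so Scouting has float 1.
The critical path is still SetBuild→Wardrobe→VFX; finish is now 14 days.

14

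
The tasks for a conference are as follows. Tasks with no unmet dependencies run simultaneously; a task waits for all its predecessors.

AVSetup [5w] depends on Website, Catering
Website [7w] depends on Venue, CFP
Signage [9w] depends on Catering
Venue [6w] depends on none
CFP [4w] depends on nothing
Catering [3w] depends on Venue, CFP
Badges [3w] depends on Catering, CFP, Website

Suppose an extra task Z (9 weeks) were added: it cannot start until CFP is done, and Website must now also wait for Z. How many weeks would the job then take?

25

Originally the job takes 18 weeks.
With Z inserted, Website now waits for max(Venue, CFP, Z).
New critical path: CFP→Z→Website→AVSetup = 4+9+7+5 = 25 ⇒ 25 weeks.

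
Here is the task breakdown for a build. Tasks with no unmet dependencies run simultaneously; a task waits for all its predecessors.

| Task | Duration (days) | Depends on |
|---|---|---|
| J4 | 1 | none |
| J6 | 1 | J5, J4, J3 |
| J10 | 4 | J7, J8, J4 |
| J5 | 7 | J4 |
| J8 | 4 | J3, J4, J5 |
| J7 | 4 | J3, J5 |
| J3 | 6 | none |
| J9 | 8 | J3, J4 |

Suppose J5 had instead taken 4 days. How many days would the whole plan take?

As given, the longest chain is J4→J5→J7→J10 = 1+7+4+4 = 16, so the finish is 16 days.
J5 is on the critical path; changing it to 4 makes that path 13 days.
Now J3→J7→J10 = 6+4+4 = 14 is longest, so the finish becomes 14 days.

14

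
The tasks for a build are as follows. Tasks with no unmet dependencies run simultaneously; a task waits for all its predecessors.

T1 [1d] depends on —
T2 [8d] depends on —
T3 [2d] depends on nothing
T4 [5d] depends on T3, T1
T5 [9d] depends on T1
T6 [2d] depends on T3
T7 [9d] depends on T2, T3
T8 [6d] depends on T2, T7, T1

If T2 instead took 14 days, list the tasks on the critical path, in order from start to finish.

Actual critical path: T2→T7→T8 = 8+9+6 = 23 ⇒ 23 days.
T2 lies on that path, so at 14 days the path becomes 29 days.
That remains the longest chain; total 29 days.

T2, T7, T8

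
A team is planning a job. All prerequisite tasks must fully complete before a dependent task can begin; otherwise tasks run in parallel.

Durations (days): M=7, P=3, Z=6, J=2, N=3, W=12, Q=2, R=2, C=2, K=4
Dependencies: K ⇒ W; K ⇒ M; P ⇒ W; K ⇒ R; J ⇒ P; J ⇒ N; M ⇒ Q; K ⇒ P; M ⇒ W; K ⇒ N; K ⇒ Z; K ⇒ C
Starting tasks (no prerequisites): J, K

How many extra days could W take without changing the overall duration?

0

Critical path: K→M→W = 4+7+12 = 23, so the finish is 23 days.
Longest path through W: 23 days (earliest finish 23, latest finish 23).
So W can slip 23 − 23 = 0 days.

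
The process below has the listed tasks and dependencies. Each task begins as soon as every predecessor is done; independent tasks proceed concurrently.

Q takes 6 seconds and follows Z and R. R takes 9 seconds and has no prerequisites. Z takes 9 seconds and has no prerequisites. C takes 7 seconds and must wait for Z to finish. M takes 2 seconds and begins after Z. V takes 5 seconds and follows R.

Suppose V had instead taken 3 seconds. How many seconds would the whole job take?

16

Actual critical path: Z→C = 9+7 = 16 ⇒ 16 seconds.
V is off the critical path — its longest chain is 14 seconds, giving 2 of slack.
That remains the longest chain; total 16 seconds.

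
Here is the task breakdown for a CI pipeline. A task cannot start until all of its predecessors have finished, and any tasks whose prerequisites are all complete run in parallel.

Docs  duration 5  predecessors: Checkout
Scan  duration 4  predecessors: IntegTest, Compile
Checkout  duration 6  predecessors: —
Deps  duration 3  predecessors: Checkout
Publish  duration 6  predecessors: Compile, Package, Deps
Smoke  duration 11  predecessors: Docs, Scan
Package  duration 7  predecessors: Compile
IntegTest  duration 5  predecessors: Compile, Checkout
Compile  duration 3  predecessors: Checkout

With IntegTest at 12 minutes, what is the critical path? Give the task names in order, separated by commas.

Checkout, Compile, IntegTest, Scan, Smoke

Baseline: Checkout→Compile→IntegTest→Scan→Smoke = 6+3+5+4+11 = 29 → 29 minutes.
IntegTest is on the critical path; changing it to 12 makes that path 36 minutes.
The critical path is still Checkout→Compile→IntegTest→Scan→Smoke; finish is now 36 minutes.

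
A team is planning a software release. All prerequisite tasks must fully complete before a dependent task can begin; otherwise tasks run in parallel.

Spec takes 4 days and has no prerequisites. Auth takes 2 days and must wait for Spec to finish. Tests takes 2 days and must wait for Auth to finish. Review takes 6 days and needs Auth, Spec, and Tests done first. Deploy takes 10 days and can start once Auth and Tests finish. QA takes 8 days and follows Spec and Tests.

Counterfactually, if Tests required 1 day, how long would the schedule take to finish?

17

Critical path before the change: Spec→Auth→Tests→Deploy = 4+2+2+10 = 18 giving 18 days.
Tests is on the critical path; changing it to 1 makes that path 17 days.
That remains the longest chain; total 17 days.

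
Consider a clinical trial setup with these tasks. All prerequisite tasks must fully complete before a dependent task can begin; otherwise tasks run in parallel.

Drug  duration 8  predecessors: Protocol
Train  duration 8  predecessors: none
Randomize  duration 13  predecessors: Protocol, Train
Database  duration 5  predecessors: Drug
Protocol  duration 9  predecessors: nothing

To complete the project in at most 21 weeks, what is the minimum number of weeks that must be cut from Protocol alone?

Current finish: 22 weeks; target: 21.
Protocol is on every critical path, so each week cut from Protocol cuts the finish by one (this holds down to a finish of 21).
Need 22 − 21 = 1 week off Protocol → Protocol becomes 8 weeks, finish becomes 21.

1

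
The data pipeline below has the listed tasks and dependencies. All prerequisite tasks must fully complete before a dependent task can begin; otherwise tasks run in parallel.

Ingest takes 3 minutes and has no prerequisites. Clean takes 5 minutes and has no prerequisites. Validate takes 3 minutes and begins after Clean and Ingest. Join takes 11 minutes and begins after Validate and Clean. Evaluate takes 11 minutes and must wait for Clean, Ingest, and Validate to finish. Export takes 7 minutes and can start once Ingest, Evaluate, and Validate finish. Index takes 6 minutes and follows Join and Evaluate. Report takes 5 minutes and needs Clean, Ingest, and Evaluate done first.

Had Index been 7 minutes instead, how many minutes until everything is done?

26

Baseline: Clean→Validate→Evaluate→Export = 5+3+11+7 = 26 → 26 minutes.
The longest path through Index is only 25 minutes, so Index has float 1.
The binding chain switches to Clean→Validate→Join→Index = 5+3+11+7 = 26; finish 26 minutes.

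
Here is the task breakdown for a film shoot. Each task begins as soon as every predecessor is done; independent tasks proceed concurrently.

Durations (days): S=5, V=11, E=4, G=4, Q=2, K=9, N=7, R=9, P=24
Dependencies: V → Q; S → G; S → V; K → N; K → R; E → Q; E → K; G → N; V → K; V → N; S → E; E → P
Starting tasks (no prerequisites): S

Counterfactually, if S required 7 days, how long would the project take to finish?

Baseline: S→V→K→R = 5+11+9+9 = 34 → 34 days.
S lies on that path, so at 7 days the path becomes 36 days.
No other chain overtakes it, so the finish is 36 days.

36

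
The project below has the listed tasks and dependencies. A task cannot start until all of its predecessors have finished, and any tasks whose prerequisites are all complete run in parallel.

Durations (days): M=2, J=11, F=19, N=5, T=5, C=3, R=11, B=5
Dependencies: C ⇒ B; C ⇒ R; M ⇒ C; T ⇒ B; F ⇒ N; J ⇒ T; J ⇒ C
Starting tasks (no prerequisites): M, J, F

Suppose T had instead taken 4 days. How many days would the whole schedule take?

Actual critical path: J→C→R = 11+3+11 = 25 ⇒ 25 days.
T is off the critical path — its longest chain is 21 days, giving 4 of slack.
That remains the longest chain; total 25 days.

25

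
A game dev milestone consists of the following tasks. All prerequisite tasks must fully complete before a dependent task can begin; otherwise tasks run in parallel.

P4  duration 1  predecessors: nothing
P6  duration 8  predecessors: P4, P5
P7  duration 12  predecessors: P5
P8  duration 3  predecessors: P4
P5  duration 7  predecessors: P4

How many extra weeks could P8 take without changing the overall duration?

16

P4→P5→P7 = 1+7+12 = 20 sets the makespan at 20 weeks.
Longest path through P8: 4 weeks (earliest finish 4, latest finish 20).
Slack of P8 = 17 − 1 = 16 weeks.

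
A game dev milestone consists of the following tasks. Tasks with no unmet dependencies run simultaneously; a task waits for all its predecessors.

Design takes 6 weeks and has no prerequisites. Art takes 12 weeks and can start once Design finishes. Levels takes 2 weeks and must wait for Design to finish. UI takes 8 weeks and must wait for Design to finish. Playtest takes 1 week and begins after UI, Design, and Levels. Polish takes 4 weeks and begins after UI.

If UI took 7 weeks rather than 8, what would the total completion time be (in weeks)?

Baseline: Design→UI→Polish = 6+8+4 = 18 → 18 weeks.
UI is on the critical path; changing it to 7 makes that path 17 weeks.
New critical path: Design→Art = 6+12 = 18 ⇒ 18 weeks.

18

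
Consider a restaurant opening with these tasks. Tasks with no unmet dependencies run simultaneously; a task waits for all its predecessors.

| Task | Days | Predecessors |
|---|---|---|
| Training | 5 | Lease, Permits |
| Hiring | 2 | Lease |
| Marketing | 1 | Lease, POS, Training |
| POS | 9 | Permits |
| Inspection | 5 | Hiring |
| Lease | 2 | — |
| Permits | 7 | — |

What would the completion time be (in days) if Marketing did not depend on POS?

16

Before: longest chain Permits→POS→Marketing = 7+9+1 = 17, finish 17.
Without POS→Marketing, Marketing's earliest start moves from 16 to 12.
After: Permits→POS = 7+9 = 16 → 16 days.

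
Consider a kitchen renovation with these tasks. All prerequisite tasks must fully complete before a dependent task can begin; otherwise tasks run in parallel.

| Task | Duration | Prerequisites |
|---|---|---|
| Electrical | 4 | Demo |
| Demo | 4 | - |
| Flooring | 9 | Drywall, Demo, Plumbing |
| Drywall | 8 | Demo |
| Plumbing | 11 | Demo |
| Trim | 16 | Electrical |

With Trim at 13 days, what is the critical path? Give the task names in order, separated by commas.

Critical path before the change: Demo→Electrical→Trim = 4+4+16 = 24 giving 24 days.
Trim lies on that path, so at 13 days the path becomes 21 days.
Now Demo→Plumbing→Flooring = 4+11+9 = 24 is longest, so the finish becomes 24 days.

Demo, Plumbing, Flooring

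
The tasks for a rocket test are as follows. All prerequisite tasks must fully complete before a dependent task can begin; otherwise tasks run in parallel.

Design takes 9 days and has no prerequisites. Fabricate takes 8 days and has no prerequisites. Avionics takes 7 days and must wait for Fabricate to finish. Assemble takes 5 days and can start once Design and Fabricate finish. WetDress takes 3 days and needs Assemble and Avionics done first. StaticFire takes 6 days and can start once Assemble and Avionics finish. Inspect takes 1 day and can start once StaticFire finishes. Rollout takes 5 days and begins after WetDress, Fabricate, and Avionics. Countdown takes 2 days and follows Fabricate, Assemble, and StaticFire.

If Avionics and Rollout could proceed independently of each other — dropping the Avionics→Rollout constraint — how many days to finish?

23

With the dependency in place, Fabricate→Avionics→WetDress→Rollout = 8+7+3+5 = 23 sets the finish at 23 days.
Dropping Avionics→Rollout doesn't change Rollout's earliest start (18); another predecessor still binds.
The longest chain is now Fabricate→Avionics→WetDress→Rollout = 8+7+3+5 = 23, so the project takes 23 days.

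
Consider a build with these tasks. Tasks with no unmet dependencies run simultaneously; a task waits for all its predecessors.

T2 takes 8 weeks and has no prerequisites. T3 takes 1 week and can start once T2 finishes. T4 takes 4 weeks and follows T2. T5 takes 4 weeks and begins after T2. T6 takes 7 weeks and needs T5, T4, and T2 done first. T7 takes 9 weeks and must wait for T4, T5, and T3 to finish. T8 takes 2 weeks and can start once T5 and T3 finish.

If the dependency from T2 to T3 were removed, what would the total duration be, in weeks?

21

Original critical path: T2→T4→T7 = 8+4+9 = 21 ⇒ 21 weeks.
Without T2→T3, T3's earliest start moves from 8 to 0.
New critical path: T2→T4→T7 = 8+4+9 = 21 ⇒ 21 weeks.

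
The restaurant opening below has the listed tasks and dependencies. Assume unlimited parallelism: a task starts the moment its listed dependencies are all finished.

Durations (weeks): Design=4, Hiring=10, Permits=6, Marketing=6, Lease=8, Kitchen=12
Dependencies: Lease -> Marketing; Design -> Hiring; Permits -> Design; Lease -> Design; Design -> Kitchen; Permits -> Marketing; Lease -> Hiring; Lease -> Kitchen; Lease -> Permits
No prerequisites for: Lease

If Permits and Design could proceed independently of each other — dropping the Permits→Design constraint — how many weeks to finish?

24

Original critical path: Lease→Permits→Design→Kitchen = 8+6+4+12 = 30 ⇒ 30 weeks.
Without Permits→Design, Design's earliest start moves from 14 to 8.
After: Lease→Design→Kitchen = 8+4+12 = 24 → 24 weeks.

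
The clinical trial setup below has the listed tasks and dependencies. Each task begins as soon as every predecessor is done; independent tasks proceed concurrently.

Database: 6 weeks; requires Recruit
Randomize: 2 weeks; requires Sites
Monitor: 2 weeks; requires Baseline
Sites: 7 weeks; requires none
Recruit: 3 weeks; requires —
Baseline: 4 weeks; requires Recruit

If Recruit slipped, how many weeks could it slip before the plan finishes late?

0

The longest chain is Sites→Randomize = 7+2 = 9; overall finish 9 weeks.
Recruit finishes as early as 3 and must finish by 3.
Float = 9 − 9 = 0.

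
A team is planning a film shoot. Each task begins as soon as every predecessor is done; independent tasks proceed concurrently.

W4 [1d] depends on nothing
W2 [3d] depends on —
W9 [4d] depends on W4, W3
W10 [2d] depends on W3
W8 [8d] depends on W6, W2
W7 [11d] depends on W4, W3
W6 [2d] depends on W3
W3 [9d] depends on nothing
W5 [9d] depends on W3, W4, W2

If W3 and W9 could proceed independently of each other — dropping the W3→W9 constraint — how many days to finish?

20

Before: longest chain W3→W7 = 9+11 = 20, finish 20.
Without W3→W9, W9's earliest start moves from 9 to 1.
New critical path: W3→W7 = 9+11 = 20 ⇒ 20 days.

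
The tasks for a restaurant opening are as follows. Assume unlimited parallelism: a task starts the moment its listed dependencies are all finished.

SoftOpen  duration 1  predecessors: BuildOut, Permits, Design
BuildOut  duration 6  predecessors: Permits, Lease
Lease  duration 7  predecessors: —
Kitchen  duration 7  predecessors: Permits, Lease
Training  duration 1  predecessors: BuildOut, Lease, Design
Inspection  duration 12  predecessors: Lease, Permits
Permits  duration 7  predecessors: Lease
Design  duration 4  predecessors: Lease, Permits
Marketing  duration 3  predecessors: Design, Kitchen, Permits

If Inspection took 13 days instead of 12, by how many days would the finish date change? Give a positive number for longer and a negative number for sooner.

Baseline: Lease→Permits→Inspection = 7+7+12 = 26 → 26 days.
Inspection lies on that path, so at 13 days the path becomes 27 days.
No other chain overtakes it, so the finish is 27 days.
Change in finish: 27 − 26 = +1 days.

1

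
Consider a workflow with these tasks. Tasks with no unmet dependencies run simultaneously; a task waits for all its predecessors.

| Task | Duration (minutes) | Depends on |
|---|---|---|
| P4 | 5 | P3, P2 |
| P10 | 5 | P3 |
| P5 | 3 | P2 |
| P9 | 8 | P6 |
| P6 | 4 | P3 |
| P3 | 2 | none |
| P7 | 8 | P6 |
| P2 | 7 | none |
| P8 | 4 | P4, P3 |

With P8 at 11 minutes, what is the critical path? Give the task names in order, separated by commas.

P2, P4, P8

Actual critical path: P2→P4→P8 = 7+5+4 = 16 ⇒ 16 minutes.
P8 is on the critical path; changing it to 11 makes that path 23 minutes.
The critical path is still P2→P4→P8; finish is now 23 minutes.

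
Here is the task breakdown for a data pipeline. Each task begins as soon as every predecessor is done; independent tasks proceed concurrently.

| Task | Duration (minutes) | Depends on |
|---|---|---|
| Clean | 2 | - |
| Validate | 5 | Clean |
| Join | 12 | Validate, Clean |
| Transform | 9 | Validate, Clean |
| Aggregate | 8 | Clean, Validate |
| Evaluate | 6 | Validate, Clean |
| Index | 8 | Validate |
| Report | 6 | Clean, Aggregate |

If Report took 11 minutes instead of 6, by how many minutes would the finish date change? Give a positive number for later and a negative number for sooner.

5

The binding path is Clean→Validate→Aggregate→Report = 2+5+8+6 = 21; finish at 21 minutes.
Report is on the critical path; changing it to 11 makes that path 26 minutes.
That remains the longest chain; total 26 minutes.
Change in finish: 26 − 21 = +5 minutes.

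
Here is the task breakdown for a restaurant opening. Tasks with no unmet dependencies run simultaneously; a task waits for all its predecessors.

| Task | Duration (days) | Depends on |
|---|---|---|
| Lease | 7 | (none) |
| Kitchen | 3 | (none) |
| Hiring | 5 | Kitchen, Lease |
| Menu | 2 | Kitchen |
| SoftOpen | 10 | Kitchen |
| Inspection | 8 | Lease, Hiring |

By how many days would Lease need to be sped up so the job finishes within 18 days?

2

Current finish: 20 days; target: 18.
Lease is on every critical path, so each day cut from Lease cuts the finish by one (this holds down to a finish of 16).
Need 20 − 18 = 2 days off Lease → Lease becomes 5 days, finish becomes 18.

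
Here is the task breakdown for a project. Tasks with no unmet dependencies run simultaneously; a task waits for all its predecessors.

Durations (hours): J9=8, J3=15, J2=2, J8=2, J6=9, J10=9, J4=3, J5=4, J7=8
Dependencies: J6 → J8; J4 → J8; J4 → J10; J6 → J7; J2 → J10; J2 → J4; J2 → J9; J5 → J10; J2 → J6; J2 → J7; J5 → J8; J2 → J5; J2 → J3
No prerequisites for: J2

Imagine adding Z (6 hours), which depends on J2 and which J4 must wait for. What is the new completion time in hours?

Originally the project takes 19 hours.
With Z inserted, J4 now waits for max(J2, Z).
New critical path: J2→Z→J4→J10 = 2+6+3+9 = 20 ⇒ 20 hours.

20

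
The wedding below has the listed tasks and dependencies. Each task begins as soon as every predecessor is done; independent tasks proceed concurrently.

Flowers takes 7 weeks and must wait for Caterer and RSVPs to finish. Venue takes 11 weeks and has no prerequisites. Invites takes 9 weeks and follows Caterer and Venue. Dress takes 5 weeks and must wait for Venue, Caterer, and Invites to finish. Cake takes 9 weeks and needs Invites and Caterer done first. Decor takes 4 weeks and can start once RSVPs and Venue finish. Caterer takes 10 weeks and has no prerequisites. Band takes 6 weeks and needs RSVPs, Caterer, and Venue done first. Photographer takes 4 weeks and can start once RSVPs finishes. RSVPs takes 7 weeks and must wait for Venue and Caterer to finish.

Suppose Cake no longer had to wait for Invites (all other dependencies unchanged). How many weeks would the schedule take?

Before: longest chain Venue→Invites→Cake = 11+9+9 = 29, finish 29.
Without Invites→Cake, Cake's earliest start moves from 20 to 10.
New critical path: Venue→Invites→Dress = 11+9+5 = 25 ⇒ 25 weeks.

25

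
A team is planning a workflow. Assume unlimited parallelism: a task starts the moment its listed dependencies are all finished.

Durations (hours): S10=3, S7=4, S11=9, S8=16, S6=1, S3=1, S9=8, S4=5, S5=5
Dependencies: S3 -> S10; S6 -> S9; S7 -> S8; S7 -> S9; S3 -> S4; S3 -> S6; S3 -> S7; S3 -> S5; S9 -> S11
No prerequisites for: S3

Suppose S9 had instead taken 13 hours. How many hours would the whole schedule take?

27

Actual critical path: S3→S7→S9→S11 = 1+4+8+9 = 22 ⇒ 22 hours.
S9 lies on that path, so at 13 hours the path becomes 27 hours.
The critical path is still S3→S7→S9→S11; finish is now 27 hours.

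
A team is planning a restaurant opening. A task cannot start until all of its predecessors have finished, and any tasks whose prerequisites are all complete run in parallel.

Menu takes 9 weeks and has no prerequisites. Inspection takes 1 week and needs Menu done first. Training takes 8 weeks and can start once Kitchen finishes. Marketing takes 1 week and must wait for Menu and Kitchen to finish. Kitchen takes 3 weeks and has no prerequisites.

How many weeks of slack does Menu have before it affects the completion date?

The longest chain is Kitchen→Training = 3+8 = 11; overall finish 11 weeks.
Menu finishes as early as 9 and must finish by 10.
Slack of Menu = 1 − 0 = 1 week.

1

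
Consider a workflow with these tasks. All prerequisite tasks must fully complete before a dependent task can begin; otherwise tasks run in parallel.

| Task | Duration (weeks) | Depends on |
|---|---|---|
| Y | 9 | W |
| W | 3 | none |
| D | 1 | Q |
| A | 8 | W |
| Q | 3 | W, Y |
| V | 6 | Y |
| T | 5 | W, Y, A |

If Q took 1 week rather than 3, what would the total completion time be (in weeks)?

Actual critical path: W→Y→V = 3+9+6 = 18 ⇒ 18 weeks.
Q has 2 weeks of float (longest path through it is 16).
That remains the longest chain; total 18 weeks.

18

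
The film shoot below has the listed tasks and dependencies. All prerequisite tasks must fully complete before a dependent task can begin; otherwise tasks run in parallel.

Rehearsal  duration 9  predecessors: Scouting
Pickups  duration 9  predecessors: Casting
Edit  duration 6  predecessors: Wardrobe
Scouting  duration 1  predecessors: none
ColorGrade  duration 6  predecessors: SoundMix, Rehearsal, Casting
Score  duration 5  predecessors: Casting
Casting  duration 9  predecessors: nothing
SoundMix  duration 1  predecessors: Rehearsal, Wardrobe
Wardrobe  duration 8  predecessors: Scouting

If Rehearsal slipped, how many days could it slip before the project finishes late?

Critical path: Casting→Pickups = 9+9 = 18, so the finish is 18 days.
Longest path through Rehearsal: 17 days (earliest finish 10, latest finish 11).
So Rehearsal can slip 11 − 10 = 1 day.

1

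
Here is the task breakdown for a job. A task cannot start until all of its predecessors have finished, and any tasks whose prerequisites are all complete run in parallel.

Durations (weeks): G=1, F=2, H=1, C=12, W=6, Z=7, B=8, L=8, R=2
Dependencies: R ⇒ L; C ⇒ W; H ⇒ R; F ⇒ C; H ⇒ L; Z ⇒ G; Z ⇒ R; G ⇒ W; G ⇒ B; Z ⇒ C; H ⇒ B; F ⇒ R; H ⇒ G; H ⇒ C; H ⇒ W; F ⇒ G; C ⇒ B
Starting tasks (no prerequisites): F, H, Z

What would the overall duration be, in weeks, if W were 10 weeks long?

Actual critical path: Z→C→B = 7+12+8 = 27 ⇒ 27 weeks.
W is off the critical path — its longest chain is 25 weeks, giving 2 of slack.
Now Z→C→W = 7+12+10 = 29 is longest, so the finish becomes 29 weeks.

29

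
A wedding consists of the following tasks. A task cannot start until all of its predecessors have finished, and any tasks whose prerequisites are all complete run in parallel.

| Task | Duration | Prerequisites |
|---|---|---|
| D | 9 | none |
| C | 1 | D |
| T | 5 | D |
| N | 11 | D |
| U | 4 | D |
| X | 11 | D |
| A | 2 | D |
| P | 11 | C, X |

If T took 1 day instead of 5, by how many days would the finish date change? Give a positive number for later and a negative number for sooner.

0

Baseline: D→X→P = 9+11+11 = 31 → 31 days.
The longest path through T is only 14 days, so T has float 17.
No other chain overtakes it, so the finish is 31 days.
Change in finish: 31 − 31 = +0 days.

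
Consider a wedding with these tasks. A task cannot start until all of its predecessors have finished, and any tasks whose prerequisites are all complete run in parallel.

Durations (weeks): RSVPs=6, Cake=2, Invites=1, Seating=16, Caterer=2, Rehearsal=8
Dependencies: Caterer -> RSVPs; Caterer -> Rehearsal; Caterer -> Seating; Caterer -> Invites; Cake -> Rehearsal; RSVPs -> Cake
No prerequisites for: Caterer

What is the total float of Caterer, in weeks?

The longest chain is Caterer→RSVPs→Cake→Rehearsal = 2+6+2+8 = 18; overall finish 18 weeks.
Longest path through Caterer: 18 weeks (earliest finish 2, latest finish 2).
So Caterer can slip 2 − 2 = 0 weeks.

0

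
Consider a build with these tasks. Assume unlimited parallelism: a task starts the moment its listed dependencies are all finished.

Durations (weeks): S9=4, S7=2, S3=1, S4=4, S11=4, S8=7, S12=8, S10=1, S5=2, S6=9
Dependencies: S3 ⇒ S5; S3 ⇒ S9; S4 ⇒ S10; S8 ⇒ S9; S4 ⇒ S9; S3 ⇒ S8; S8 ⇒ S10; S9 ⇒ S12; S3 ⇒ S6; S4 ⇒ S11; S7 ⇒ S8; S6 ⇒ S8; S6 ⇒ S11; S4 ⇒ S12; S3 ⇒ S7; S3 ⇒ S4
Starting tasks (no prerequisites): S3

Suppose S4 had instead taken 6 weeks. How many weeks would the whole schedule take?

29

Actual critical path: S3→S6→S8→S9→S12 = 1+9+7+4+8 = 29 ⇒ 29 weeks.
S4 has 12 weeks of float (longest path through it is 17).
That remains the longest chain; total 29 weeks.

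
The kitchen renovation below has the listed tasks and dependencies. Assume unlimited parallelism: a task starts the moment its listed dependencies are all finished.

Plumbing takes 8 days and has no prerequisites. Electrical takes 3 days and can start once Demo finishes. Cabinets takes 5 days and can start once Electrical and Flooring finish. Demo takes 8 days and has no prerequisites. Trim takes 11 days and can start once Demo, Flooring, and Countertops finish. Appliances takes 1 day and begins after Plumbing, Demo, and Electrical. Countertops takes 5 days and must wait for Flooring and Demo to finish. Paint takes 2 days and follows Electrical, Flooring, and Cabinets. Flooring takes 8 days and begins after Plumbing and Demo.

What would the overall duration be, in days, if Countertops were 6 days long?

As given, the longest chain is Demo→Flooring→Countertops→Trim = 8+8+5+11 = 32, so the finish is 32 days.
Countertops is on the critical path; changing it to 6 makes that path 33 days.
That remains the longest chain; total 33 days.

33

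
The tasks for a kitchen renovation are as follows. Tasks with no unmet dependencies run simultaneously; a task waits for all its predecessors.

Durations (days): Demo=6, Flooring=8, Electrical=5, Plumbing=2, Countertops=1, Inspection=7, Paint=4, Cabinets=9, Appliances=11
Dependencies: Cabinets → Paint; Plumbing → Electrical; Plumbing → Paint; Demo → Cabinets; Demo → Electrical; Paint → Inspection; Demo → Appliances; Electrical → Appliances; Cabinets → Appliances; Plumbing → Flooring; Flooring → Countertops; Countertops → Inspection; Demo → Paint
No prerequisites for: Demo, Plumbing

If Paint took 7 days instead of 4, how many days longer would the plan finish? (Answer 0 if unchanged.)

The binding path is Demo→Cabinets→Paint→Inspection = 6+9+4+7 = 26; finish at 26 days.
Paint lies on that path, so at 7 days the path becomes 29 days.
The critical path is still Demo→Cabinets→Paint→Inspection; finish is now 29 days.
Change in finish: 29 − 26 = +3 days.

3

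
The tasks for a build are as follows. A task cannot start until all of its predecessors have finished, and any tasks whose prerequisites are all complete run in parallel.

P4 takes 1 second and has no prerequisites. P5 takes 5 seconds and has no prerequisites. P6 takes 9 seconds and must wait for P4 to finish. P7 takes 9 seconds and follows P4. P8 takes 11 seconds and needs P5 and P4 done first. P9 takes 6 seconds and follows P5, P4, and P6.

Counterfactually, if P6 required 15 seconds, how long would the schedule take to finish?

Critical path before the change: P4→P6→P9 = 1+9+6 = 16 giving 16 seconds.
P6 lies on that path, so at 15 seconds the path becomes 22 seconds.
No other chain overtakes it, so the finish is 22 seconds.

22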